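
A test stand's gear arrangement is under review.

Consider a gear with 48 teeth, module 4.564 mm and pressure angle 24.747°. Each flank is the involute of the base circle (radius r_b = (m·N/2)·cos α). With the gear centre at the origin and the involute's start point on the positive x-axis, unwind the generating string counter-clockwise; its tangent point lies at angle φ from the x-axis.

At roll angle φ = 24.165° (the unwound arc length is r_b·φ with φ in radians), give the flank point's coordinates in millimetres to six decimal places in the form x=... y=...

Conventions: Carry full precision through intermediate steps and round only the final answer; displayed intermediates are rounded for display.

single-mesh involute tooth geometry (48T wheel at module 4.564)
pitch radius r_p = m·N/2 = 4.564·48/2 = 109.536000
base radius r_b = r_p·cos α = 109.536000·cos 24.747° = 99.476772
roll angle φ = 24.165° = 0.42175881 rad
x = r_b·(cos φ + φ·sin φ) = 107.934682
y = r_b·(sin φ − φ·cos φ) = 2.443700

x=107.934682 y=2.443700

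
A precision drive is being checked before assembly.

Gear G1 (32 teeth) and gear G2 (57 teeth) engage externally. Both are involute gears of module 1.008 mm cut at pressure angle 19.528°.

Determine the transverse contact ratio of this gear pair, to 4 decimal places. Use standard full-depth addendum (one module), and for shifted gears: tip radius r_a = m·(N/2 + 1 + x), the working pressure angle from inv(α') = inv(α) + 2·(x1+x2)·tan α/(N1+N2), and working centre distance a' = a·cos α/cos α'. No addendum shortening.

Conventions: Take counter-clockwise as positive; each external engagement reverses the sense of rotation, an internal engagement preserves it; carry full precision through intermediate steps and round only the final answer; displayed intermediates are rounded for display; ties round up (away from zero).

1.7463

recognized (one external pair, fixed centres): single-mesh tooth geometry, m = 1.008, N1 = 32, N2 = 57
base radii: r_b1 = 15.200289, r_b2 = 27.075515
tip radii: r_a1 = 17.136000, r_a2 = 29.736000
no profile shift: α' = α, a' = a
action lengths: √(r_a1²−r_b1²) = 7.911618, √(r_a2²−r_b2²) = 12.294152
base pitch p_b = π·m·cos α = 2.984570
CR = (7.911618 + 12.294152 − 44.856000·sin 19.52800°)/2.984570 = 1.746271
contact ratio ≈ 1.7463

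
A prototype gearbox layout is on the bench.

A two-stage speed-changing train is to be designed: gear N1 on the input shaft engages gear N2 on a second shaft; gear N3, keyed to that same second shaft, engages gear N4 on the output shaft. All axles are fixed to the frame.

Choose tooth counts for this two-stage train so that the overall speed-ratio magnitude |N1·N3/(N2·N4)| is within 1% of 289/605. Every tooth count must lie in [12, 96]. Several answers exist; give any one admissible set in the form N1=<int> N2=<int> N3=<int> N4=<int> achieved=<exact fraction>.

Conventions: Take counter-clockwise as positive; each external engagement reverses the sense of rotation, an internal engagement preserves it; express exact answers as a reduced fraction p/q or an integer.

N1=17 N2=22 N3=34 N4=55 achieved=289/605

topology: fixed-axis compound train — 2 stages, target 289/605
target = 289/605 in lowest terms: an exact hit needs N1·N3 = k·289 and N2·N4 = k·605 for one integer k, every count in [12, 96]; additionally prefer no 1:1 stage (N1 ≠ N2, N3 ≠ N4)
k = 1: no 1:1-free in-range split of k·289 and k·605 into factor pairs; take k = 2
k = 2: N1·N3 = 578 = 17·34, N2·N4 = 1210 = 22·55
achieved = 17·34/(22·55) = 289/605; |achieved − target| = 0 ≤ 289/60500 ✓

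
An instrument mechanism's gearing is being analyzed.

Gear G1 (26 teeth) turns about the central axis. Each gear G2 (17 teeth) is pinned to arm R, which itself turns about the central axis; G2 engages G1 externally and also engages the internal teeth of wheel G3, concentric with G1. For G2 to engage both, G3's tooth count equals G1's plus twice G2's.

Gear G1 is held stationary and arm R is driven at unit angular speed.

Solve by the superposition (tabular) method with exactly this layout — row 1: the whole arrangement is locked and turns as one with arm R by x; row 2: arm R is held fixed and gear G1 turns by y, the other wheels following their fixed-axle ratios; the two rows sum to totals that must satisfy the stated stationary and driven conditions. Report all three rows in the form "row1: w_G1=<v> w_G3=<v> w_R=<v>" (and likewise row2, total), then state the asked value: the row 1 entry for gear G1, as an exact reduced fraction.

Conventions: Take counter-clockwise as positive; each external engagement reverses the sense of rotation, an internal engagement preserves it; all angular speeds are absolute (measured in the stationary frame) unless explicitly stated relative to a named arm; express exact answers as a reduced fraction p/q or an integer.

topology: planetary set — G1 26T / G2 17T / G3 60T, arm = carrier (Willis)
row 1 — lock + rotate with arm: ω_sun = ω_ring = ω_arm = x
row 2: sun turns y, ring = −(26/60)·y, arm 0
boundary: total ω_sun = x + y = 0 and total ω_arm = x = 1  ⇒  y = -1, x = 1
row 2 ring = −(26/60)·(-1) = 13/30
totals (row 1 + row 2): sun 1 + (-1) = 0, ring 1 + 13/30 = 43/30, arm 1 + 0 = 1
asked cell (row1, sun) = 1

row1: w_G1=1 w_G3=1 w_R=1
row2: w_G1=-1 w_G3=13/30 w_R=0
total: w_G1=0 w_G3=43/30 w_R=1
asked value: 1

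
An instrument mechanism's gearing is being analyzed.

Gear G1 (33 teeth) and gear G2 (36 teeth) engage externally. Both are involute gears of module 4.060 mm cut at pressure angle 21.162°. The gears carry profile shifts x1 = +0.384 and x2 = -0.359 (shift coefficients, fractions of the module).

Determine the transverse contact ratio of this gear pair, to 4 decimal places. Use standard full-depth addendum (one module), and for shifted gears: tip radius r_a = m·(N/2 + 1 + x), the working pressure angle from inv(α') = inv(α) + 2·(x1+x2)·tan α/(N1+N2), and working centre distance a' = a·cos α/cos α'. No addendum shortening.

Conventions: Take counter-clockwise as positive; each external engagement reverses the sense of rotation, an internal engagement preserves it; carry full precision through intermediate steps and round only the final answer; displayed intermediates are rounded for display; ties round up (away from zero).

1.6032

topology: single-mesh involute geometry — m = 4.060, 33T/36T pair
base radii: r_b1 = 62.472424, r_b2 = 68.151736
tip radii: r_a1 = 72.609040, r_a2 = 75.682460
inv(α') = inv(21.162°) + 2·(+0.384-0.359)·tan α/(33+36) = 0.01804557  ⇒  α' = 21.26866°
a' = a·cos α / cos α' = 140.0700·cos 21.162°/cos 21.26866° = 140.171256
action lengths: √(r_a1²−r_b1²) = 37.003633, √(r_a2²−r_b2²) = 32.911634
base pitch p_b = π·m·cos α = 11.894722
CR = (37.003633 + 32.911634 − 140.171256·sin 21.26866°)/11.894722 = 1.603175
contact ratio ≈ 1.6032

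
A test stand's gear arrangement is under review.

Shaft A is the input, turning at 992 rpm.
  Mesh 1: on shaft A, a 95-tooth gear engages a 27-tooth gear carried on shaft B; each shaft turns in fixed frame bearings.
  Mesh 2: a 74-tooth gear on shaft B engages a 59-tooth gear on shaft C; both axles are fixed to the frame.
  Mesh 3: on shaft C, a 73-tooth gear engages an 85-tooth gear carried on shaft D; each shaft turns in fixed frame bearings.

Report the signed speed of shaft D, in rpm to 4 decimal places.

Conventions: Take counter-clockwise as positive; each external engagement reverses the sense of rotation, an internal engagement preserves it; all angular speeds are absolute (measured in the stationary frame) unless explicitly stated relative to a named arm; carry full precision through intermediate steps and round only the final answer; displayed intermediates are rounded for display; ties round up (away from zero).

recognized (4 fixed axles, 3 meshes): fixed-axis compound train
mesh 1 [95T→27T]: ω = 992.0000×95/27 = 3490.3704 rpm, sense flips to −
mesh 2 [74T→59T]: ω = 3490.3704×74/59 = 4377.7527 rpm, sense flips to +
mesh 3 [73T→85T]: ω = 4377.7527×73/85 = 3759.7170 rpm, sense flips to −
signed output speed = -3759.7170 rpm

-3759.7170 rpm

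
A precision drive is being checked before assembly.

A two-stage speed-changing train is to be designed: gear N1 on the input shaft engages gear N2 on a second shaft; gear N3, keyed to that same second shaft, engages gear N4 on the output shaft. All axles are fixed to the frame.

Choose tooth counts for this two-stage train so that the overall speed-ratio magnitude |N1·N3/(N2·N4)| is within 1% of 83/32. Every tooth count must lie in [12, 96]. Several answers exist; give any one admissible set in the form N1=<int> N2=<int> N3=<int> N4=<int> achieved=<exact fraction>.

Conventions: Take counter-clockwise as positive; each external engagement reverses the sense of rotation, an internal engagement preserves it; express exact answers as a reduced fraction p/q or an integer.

N1=12 N2=32 N3=83 N4=12 achieved=83/32

2-stage fixed-axis compound train for ratio 83/32
target = 83/32 in lowest terms: an exact hit needs N1·N3 = k·83 and N2·N4 = k·32 for one integer k, every count in [12, 96]; additionally prefer no 1:1 stage (N1 ≠ N2, N3 ≠ N4)
k = 1…11: no 1:1-free in-range split of k·83 and k·32 into factor pairs; take k = 12
k = 12: N1·N3 = 996 = 12·83, N2·N4 = 384 = 32·12
achieved = 12·83/(32·12) = 83/32; |achieved − target| = 0 ≤ 83/3200 ✓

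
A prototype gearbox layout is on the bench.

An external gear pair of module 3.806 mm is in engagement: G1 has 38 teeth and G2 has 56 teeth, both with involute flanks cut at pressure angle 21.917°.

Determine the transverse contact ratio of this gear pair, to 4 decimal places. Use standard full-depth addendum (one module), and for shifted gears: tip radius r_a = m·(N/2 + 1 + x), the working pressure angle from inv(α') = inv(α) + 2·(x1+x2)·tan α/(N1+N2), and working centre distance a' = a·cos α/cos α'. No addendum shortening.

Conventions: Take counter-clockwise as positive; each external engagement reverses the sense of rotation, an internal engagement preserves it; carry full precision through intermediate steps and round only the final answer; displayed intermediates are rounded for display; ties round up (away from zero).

1.6467

recognized (one external pair, fixed centres): single-mesh tooth geometry, m = 3.806, N1 = 38, N2 = 56
base radii: r_b1 = 67.087545, r_b2 = 98.865856
tip radii: r_a1 = 76.120000, r_a2 = 110.374000
no profile shift: α' = α, a' = a
action lengths: √(r_a1²−r_b1²) = 35.965479, √(r_a2²−r_b2²) = 49.070994
base pitch p_b = π·m·cos α = 11.092723
CR = (35.965479 + 49.070994 − 178.882000·sin 21.91700°)/11.092723 = 1.646704
contact ratio ≈ 1.6467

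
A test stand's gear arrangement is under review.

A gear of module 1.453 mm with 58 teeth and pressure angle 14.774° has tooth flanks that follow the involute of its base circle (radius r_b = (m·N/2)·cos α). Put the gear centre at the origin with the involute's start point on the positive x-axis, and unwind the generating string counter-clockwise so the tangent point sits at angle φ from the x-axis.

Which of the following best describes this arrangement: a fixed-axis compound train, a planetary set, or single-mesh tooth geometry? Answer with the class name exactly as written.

single-mesh tooth geometry

single-mesh involute tooth geometry (58T wheel at module 1.453)
classification: single-mesh tooth geometry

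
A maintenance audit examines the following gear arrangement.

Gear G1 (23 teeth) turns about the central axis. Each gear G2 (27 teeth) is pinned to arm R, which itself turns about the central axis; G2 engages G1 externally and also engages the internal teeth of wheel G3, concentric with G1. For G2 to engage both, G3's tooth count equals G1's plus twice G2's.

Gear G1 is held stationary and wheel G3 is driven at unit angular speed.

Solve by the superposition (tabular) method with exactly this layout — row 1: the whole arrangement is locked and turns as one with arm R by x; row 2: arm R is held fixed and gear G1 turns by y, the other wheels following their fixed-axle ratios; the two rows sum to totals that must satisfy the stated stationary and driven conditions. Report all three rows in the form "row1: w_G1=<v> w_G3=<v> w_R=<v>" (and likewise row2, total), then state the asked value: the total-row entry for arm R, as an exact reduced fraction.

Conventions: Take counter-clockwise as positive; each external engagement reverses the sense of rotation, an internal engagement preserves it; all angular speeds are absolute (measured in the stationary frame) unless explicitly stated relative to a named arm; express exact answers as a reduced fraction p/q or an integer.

row1: w_G1=77/100 w_G3=77/100 w_R=77/100
row2: w_G1=-77/100 w_G3=23/100 w_R=0
total: w_G1=0 w_G3=1 w_R=77/100
asked value: 77/100

topology: planetary set — G1 23T / G2 27T / G3 77T, arm = carrier (Willis)
row 1: whole set turns with the arm by x
superposition row 2 [arm held]: sun y, ring −(23/77)·y, arm 0
boundary: total ω_sun = x + y = 0 and total ω_ring = x − (23/77)·y = 1  ⇒  y = -77/100, x = 77/100
row 2 ring = −(23/77)·(-77/100) = 23/100
totals (row 1 + row 2): sun 77/100 + (-77/100) = 0, ring 77/100 + 23/100 = 1, arm 77/100 + 0 = 77/100
asked cell (total, arm) = 77/100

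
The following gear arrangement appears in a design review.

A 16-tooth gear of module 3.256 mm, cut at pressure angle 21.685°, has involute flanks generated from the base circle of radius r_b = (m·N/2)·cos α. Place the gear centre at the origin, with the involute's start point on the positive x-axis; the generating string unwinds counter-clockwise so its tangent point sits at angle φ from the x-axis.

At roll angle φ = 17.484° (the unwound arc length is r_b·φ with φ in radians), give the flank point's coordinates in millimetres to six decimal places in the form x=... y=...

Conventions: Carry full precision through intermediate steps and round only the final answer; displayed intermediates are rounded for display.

x=25.305414 y=0.227133

single-mesh involute tooth geometry (16T wheel at module 3.256)
pitch radius r_p = m·N/2 = 3.256·16/2 = 26.048000
base radius r_b = r_p·cos α = 26.048000·cos 21.685° = 24.204566
roll angle φ = 17.484° = 0.30515337 rad
x = r_b·(cos φ + φ·sin φ) = 25.305414
y = r_b·(sin φ − φ·cos φ) = 0.227133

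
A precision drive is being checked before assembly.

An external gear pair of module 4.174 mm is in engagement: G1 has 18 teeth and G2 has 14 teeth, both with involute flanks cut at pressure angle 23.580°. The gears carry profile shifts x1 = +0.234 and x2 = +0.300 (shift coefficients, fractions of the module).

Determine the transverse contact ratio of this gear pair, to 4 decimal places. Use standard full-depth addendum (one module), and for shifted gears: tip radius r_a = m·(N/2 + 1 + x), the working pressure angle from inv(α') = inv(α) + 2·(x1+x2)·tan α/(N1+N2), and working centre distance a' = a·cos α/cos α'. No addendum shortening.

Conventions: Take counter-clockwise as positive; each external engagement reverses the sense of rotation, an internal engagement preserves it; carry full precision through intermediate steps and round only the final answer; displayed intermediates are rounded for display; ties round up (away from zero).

class = single-mesh tooth geometry [involute pair 18T × 14T, m = 4.174]
base radii: r_b1 = 34.429330, r_b2 = 26.778368
tip radii: r_a1 = 42.716716, r_a2 = 34.644200
inv(α') = inv(23.580°) + 2·(+0.234+0.300)·tan α/(18+14) = 0.03949230  ⇒  α' = 27.26310°
a' = a·cos α / cos α' = 66.7840·cos 23.580°/cos 27.26310° = 68.856835
action lengths: √(r_a1²−r_b1²) = 25.285155, √(r_a2²−r_b2²) = 21.980437
base pitch p_b = π·m·cos α = 12.018103
CR = (25.285155 + 21.980437 − 68.856835·sin 27.26310°)/12.018103 = 1.308347
contact ratio ≈ 1.3083

1.3083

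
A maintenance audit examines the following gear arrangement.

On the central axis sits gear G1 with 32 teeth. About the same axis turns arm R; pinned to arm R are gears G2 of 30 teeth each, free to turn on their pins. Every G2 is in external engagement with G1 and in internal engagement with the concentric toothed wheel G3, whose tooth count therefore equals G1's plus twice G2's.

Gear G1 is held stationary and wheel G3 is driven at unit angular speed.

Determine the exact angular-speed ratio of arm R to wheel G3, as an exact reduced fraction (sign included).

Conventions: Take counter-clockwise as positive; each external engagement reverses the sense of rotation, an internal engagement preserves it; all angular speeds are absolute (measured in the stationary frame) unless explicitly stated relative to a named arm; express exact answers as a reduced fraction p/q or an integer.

class = planetary set [G3 = 32+2·30 = 92; Willis about the carrier]
ring teeth: 32 + 2·30 = 92
32(ω_sun−ω_arm) = −92(ω_ring−ω_arm),  ω_sun = 0, ω_ring = 1
32(0−ω_arm) = −92(1−ω_arm)  ⇒  124·ω_arm = 92  ⇒  ω_arm = 23/31
ω_out/ω_in = 23/31

23/31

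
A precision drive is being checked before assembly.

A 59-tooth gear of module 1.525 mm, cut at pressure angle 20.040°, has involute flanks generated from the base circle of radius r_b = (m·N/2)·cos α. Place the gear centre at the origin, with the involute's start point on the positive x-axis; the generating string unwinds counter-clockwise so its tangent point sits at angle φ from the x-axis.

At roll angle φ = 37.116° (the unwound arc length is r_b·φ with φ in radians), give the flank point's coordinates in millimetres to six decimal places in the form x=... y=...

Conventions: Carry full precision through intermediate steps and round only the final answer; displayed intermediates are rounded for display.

recognized (one wheel, involute flank): single-mesh tooth geometry, m = 1.525, N = 59
pitch radius r_p = m·N/2 = 1.525·59/2 = 44.987500
base radius r_b = r_p·cos α = 44.987500·cos 20.040° = 42.263670
roll angle φ = 37.116° = 0.64779641 rad
x = r_b·(cos φ + φ·sin φ) = 50.222581
y = r_b·(sin φ − φ·cos φ) = 3.671353

x=50.222581 y=3.671353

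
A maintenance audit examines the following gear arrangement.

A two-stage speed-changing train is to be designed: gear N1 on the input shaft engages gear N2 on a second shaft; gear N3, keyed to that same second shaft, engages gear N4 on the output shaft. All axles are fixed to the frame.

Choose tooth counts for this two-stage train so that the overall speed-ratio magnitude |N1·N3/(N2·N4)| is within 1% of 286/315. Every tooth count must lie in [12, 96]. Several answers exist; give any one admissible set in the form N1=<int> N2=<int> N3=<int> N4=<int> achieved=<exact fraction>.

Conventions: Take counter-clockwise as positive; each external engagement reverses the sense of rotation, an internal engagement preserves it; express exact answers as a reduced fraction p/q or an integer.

2-stage fixed-axis compound train for ratio 286/315
target = 286/315 in lowest terms: an exact hit needs N1·N3 = k·286 and N2·N4 = k·315 for one integer k, every count in [12, 96]; additionally prefer no 1:1 stage (N1 ≠ N2, N3 ≠ N4)
k = 1: N1·N3 = 286 = 13·22, N2·N4 = 315 = 15·21
achieved = 13·22/(15·21) = 286/315; |achieved − target| = 0 ≤ 143/15750 ✓

N1=13 N2=15 N3=22 N4=21 achieved=286/315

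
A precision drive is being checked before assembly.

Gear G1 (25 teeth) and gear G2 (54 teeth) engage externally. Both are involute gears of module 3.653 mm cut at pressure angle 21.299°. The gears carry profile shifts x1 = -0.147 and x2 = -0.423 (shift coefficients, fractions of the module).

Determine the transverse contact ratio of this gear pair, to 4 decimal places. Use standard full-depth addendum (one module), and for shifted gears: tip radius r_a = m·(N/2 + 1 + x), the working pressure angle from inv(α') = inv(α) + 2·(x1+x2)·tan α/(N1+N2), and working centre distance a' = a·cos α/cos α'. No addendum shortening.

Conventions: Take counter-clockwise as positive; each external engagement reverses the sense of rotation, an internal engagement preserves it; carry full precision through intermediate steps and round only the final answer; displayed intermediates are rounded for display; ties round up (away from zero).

1.7883

single-mesh involute tooth geometry (25T engaging 54T at module 3.653)
base radii: r_b1 = 42.543640, r_b2 = 91.894263
tip radii: r_a1 = 48.778509, r_a2 = 100.738781
inv(α') = inv(21.299°) + 2·(-0.147-0.423)·tan α/(25+54) = 0.01250004  ⇒  α' = 18.89548°
a' = a·cos α / cos α' = 144.2935·cos 21.299°/cos 18.89548° = 142.095286
action lengths: √(r_a1²−r_b1²) = 23.861719, √(r_a2²−r_b2²) = 41.276464
base pitch p_b = π·m·cos α = 10.692383
CR = (23.861719 + 41.276464 − 142.095286·sin 18.89548°)/10.692383 = 1.788344
contact ratio ≈ 1.7883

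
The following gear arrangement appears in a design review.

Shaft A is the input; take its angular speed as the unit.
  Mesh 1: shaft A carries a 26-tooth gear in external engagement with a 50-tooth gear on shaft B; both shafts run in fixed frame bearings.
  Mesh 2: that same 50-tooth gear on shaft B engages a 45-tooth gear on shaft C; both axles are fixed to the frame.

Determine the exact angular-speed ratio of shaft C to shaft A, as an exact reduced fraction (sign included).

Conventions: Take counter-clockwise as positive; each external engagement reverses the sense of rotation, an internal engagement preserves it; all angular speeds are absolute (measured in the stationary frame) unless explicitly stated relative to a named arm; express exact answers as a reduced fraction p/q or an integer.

class = fixed-axis compound train [2 meshes; 2 ratios multiply, 2 sense flips]
mesh 1 [26T→50T]: running ratio 13/25, sense −
mesh 2 [50T→45T]: running ratio 26/45, sense +
ω_out/ω_in = 26/45

26/45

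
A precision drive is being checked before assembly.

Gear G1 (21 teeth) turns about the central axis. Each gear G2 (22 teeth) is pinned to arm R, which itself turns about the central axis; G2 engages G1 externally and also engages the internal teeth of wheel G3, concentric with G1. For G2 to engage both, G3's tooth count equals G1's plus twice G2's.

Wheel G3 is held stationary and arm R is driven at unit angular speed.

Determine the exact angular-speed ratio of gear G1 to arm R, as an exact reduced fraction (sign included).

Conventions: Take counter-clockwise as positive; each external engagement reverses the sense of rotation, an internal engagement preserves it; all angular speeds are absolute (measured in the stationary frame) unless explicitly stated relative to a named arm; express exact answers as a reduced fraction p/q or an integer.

86/21

planetary set (21T centre, 22T on arm, 65T internal) — Willis relation
ring teeth: 21 + 2·22 = 65
21(ω_sun−ω_arm) = −65(ω_ring−ω_arm),  ω_ring = 0, ω_arm = 1
ω_sun = 1 − (65/21)(0−1) = 86/21
ω_out/ω_in = 86/21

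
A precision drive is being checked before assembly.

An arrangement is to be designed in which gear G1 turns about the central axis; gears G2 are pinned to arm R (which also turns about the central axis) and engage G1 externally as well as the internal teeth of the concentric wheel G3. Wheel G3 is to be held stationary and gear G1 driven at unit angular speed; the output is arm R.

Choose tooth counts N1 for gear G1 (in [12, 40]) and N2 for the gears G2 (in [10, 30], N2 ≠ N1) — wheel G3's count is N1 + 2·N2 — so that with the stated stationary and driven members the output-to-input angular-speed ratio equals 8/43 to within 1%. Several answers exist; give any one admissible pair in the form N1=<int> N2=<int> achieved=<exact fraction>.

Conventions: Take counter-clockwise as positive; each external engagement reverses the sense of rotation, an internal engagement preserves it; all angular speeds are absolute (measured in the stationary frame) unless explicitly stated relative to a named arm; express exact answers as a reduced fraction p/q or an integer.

topology: planetary set — design target 8/43, arm = carrier (Willis)
Willis with ω_ring = 0: ω_arm/ω_sun = N1/(N1+N3); set equal to 8/43  ⇒  N3/N1 = 1/(8/43) − 1 = 35/8
N3 = N1 + 2·N2  ⇒  N2/N1 = (N3/N1 − 1)/2 = (35/8 − 1)/2 = 27/16
smallest multiple with N1 ≥ 12 and N2 ≥ 10: k = 1  ⇒  N1 = 1·16 = 16, N2 = 1·27 = 27 (N1 ≤ 40, N2 ≤ 30, N2 ≠ N1 ✓), N3 = 16 + 2·27 = 70
check: N1/(N1+N3) with N1 = 16, N3 = 70 gives 8/43; |achieved − target| = 0 ≤ 2/1075 ✓

N1=16 N2=27 achieved=8/43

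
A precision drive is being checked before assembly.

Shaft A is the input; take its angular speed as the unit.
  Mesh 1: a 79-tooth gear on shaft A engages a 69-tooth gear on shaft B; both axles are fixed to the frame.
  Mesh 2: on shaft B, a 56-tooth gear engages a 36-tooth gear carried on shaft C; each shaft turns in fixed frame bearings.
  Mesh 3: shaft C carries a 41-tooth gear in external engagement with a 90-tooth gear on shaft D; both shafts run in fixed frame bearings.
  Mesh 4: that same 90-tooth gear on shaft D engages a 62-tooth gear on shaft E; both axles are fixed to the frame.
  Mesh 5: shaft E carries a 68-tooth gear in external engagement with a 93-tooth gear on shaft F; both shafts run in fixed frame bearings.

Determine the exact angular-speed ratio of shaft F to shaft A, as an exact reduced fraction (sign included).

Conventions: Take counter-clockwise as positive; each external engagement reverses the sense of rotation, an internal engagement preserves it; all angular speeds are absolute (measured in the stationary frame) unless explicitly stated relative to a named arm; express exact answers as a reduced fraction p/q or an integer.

-1541764/1790343

class = fixed-axis compound train [5 meshes; 5 ratios multiply, 5 sense flips]
mesh 1 [79T→69T]: running ratio 79/69, sense −
mesh 2 [56T→36T]: running ratio 1106/621, sense +
mesh 3 [41T→90T]: running ratio 22673/27945, sense −
mesh 4 [90T→62T]: running ratio 22673/19251, sense +
mesh 5 [68T→93T]: running ratio 1541764/1790343, sense −
ω_out/ω_in = -1541764/1790343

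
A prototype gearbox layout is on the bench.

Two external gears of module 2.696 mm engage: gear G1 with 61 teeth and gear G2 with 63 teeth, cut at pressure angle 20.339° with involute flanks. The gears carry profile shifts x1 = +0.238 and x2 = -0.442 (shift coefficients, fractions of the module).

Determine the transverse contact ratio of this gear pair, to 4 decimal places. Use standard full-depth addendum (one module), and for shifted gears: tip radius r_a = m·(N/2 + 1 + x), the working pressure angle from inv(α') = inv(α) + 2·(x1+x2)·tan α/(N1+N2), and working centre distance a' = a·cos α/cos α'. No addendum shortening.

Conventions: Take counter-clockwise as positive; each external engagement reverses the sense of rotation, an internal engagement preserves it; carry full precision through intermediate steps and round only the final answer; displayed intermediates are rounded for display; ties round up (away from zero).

1.7920

class = single-mesh tooth geometry [involute pair 61T × 63T, m = 2.696]
base radii: r_b1 = 77.101295, r_b2 = 79.629206
tip radii: r_a1 = 85.565648, r_a2 = 86.428368
inv(α') = inv(20.339°) + 2·(+0.238-0.442)·tan α/(61+63) = 0.01448306  ⇒  α' = 19.81594°
a' = a·cos α / cos α' = 167.1520·cos 20.339°/cos 19.81594° = 166.595188
action lengths: √(r_a1²−r_b1²) = 37.106204, √(r_a2²−r_b2²) = 33.601373
base pitch p_b = π·m·cos α = 7.941668
CR = (37.106204 + 33.601373 − 166.595188·sin 19.81594°)/7.941668 = 1.792049
contact ratio ≈ 1.7920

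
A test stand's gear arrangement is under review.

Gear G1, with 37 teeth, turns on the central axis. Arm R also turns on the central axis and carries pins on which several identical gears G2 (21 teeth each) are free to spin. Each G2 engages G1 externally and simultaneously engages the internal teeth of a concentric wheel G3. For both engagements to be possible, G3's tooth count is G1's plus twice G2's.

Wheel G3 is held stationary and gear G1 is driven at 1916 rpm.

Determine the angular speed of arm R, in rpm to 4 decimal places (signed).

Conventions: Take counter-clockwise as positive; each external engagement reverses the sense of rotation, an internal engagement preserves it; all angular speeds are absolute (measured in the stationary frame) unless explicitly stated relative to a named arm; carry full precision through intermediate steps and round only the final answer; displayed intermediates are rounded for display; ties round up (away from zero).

+611.1379 rpm

topology: planetary set — G1 37T / G2 21T / G3 79T, arm = carrier (Willis)
normalise by the input: solve with ω_sun = 1, then scale by 1916 rpm
ring teeth: 37 + 2·21 = 79
37(ω_sun−ω_arm) = −79(ω_ring−ω_arm),  ω_ring = 0, ω_sun = 1
37(1−ω_arm) = −79(0−ω_arm)  ⇒  116·ω_arm = 37  ⇒  ω_arm = 37/116
scale: ω_arm = 37/116 × 1916 rpm = +611.1379 rpm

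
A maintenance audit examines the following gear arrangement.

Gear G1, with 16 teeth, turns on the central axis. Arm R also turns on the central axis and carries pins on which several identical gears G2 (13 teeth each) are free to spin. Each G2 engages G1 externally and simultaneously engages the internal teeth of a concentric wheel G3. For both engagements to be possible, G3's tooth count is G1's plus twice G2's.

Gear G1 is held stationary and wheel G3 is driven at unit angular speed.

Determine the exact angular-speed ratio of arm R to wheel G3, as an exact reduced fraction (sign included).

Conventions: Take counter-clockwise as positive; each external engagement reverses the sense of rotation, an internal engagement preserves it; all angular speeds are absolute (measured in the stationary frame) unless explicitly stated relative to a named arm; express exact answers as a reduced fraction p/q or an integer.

21/29

recognized (axles ride arm R): planetary set, 16/13/42 teeth
ring teeth: 16 + 2·13 = 42
16(ω_sun−ω_arm) = −42(ω_ring−ω_arm),  ω_sun = 0, ω_ring = 1
16(0−ω_arm) = −42(1−ω_arm)  ⇒  58·ω_arm = 42  ⇒  ω_arm = 21/29
ω_out/ω_in = 21/29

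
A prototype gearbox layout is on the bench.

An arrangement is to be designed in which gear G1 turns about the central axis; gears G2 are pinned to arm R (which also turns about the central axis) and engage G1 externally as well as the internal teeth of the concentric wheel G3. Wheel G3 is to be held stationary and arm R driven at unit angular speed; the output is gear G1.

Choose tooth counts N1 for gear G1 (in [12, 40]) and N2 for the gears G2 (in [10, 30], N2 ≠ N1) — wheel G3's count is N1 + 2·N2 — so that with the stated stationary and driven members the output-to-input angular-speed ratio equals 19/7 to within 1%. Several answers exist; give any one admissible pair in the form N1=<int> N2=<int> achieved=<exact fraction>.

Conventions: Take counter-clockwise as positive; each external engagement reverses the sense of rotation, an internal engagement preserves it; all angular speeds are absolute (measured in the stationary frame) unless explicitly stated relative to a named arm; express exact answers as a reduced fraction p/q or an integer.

topology: planetary set — design target 19/7, arm = carrier (Willis)
Willis with ω_ring = 0: ω_sun/ω_arm = (N1+N3)/N1; set equal to 19/7  ⇒  N3/N1 = 19/7 − 1 = 12/7
N3 = N1 + 2·N2  ⇒  N2/N1 = (N3/N1 − 1)/2 = (12/7 − 1)/2 = 5/14
smallest multiple with N1 ≥ 12 and N2 ≥ 10: k = 2  ⇒  N1 = 2·14 = 28, N2 = 2·5 = 10 (N1 ≤ 40, N2 ≤ 30, N2 ≠ N1 ✓), N3 = 28 + 2·10 = 48
check: (N1+N3)/N1 with N1 = 28, N3 = 48 gives 19/7; |achieved − target| = 0 ≤ 19/700 ✓

N1=28 N2=10 achieved=19/7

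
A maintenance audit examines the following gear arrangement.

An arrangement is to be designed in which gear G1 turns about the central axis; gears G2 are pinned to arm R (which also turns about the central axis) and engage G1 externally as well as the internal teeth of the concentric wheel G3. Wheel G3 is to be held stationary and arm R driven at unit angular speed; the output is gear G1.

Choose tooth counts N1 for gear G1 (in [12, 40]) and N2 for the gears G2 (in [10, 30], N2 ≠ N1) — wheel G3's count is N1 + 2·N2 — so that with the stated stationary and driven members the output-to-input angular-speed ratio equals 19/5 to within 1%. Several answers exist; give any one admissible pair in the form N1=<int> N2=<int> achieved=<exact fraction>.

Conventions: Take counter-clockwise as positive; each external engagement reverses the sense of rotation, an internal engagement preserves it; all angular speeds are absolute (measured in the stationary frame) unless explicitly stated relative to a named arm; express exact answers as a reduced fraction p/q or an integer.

N1=20 N2=18 achieved=19/5

class = planetary set [ratio 19/5 wanted; Willis about the carrier]
Willis with ω_ring = 0: ω_sun/ω_arm = (N1+N3)/N1; set equal to 19/5  ⇒  N3/N1 = 19/5 − 1 = 14/5
N3 = N1 + 2·N2  ⇒  N2/N1 = (N3/N1 − 1)/2 = (14/5 − 1)/2 = 9/10
smallest multiple with N1 ≥ 12 and N2 ≥ 10: k = 2  ⇒  N1 = 2·10 = 20, N2 = 2·9 = 18 (N1 ≤ 40, N2 ≤ 30, N2 ≠ N1 ✓), N3 = 20 + 2·18 = 56
check: (N1+N3)/N1 with N1 = 20, N3 = 56 gives 19/5; |achieved − target| = 0 ≤ 19/500 ✓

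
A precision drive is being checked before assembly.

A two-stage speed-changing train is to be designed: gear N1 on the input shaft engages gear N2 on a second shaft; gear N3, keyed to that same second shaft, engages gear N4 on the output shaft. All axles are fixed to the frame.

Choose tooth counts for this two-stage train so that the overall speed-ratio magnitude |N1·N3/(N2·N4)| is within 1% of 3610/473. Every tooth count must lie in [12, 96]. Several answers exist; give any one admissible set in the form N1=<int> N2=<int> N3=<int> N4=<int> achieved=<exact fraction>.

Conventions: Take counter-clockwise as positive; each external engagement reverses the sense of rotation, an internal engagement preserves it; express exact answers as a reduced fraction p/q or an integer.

class = fixed-axis compound train [2-stage, 3610/473 wanted]
target = 3610/473 in lowest terms: an exact hit needs N1·N3 = k·3610 and N2·N4 = k·473 for one integer k, every count in [12, 96]; additionally prefer no 1:1 stage (N1 ≠ N2, N3 ≠ N4)
k = 1: no 1:1-free in-range split of k·3610 and k·473 into factor pairs; take k = 2
k = 2: N1·N3 = 7220 = 76·95, N2·N4 = 946 = 22·43
achieved = 76·95/(22·43) = 3610/473; |achieved − target| = 0 ≤ 361/4730 ✓

N1=76 N2=22 N3=95 N4=43 achieved=3610/473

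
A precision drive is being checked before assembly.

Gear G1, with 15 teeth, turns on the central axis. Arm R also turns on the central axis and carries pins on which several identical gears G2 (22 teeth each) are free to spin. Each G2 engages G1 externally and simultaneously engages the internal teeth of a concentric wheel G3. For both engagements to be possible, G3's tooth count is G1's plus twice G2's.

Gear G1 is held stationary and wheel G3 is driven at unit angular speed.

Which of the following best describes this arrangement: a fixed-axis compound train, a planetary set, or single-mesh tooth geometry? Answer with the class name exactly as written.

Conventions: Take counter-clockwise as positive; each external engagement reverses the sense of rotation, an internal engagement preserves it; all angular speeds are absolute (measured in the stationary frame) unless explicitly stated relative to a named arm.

planetary set

topology: planetary set — G1 15T / G2 22T / G3 59T, arm = carrier (Willis)
classification: planetary set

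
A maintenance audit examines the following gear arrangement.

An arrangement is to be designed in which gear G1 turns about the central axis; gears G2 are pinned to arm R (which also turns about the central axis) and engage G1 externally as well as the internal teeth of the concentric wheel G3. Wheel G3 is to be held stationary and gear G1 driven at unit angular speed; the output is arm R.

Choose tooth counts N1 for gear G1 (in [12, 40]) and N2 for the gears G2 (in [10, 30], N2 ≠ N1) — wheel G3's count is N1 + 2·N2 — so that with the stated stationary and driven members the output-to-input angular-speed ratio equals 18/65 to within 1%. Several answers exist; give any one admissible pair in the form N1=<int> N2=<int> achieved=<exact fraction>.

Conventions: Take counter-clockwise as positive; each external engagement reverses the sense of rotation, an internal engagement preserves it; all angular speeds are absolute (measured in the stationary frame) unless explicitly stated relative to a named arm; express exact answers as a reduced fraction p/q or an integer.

class = planetary set [ratio 18/65 wanted; Willis about the carrier]
Willis with ω_ring = 0: ω_arm/ω_sun = N1/(N1+N3); set equal to 18/65  ⇒  N3/N1 = 1/(18/65) − 1 = 47/18
N3 = N1 + 2·N2  ⇒  N2/N1 = (N3/N1 − 1)/2 = (47/18 − 1)/2 = 29/36
smallest multiple with N1 ≥ 12 and N2 ≥ 10: k = 1  ⇒  N1 = 1·36 = 36, N2 = 1·29 = 29 (N1 ≤ 40, N2 ≤ 30, N2 ≠ N1 ✓), N3 = 36 + 2·29 = 94
check: N1/(N1+N3) with N1 = 36, N3 = 94 gives 18/65; |achieved − target| = 0 ≤ 9/3250 ✓

N1=36 N2=29 achieved=18/65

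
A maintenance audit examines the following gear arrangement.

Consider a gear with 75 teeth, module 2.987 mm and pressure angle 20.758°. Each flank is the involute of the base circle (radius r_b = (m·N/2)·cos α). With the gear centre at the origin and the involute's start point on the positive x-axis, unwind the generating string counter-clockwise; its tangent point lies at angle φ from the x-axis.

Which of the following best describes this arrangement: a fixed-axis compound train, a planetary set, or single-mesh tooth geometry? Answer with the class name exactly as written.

recognized (one wheel, involute flank): single-mesh tooth geometry, m = 2.987, N = 75
classification: single-mesh tooth geometry

single-mesh tooth geometry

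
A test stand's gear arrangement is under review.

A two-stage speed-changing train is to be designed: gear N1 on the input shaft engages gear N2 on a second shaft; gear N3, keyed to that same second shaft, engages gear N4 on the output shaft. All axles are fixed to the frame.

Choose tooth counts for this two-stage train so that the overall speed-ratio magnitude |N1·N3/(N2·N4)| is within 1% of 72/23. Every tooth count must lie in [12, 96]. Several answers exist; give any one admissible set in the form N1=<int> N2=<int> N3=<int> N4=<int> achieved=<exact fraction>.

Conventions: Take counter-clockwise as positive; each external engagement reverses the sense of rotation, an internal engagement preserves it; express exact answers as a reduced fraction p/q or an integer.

N1=12 N2=23 N3=72 N4=12 achieved=72/23

class = fixed-axis compound train [2-stage, 72/23 wanted]
target = 72/23 in lowest terms: an exact hit needs N1·N3 = k·72 and N2·N4 = k·23 for one integer k, every count in [12, 96]; additionally prefer no 1:1 stage (N1 ≠ N2, N3 ≠ N4)
k = 1…11: no 1:1-free in-range split of k·72 and k·23 into factor pairs; take k = 12
k = 12: N1·N3 = 864 = 12·72, N2·N4 = 276 = 23·12
achieved = 12·72/(23·12) = 72/23; |achieved − target| = 0 ≤ 18/575 ✓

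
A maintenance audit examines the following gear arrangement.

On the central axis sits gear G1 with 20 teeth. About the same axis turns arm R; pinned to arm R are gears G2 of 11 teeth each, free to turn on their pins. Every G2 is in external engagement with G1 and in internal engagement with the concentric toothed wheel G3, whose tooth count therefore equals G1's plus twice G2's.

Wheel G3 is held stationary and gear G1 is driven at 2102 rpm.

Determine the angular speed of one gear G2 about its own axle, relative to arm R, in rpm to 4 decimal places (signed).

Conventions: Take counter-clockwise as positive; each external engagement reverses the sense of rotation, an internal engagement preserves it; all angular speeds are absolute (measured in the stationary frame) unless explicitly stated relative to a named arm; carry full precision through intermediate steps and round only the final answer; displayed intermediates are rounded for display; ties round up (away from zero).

planetary set (20T centre, 11T on arm, 42T internal) — Willis relation
normalise by the input: solve with ω_sun = 1, then scale by 2102 rpm
ring teeth: 20 + 2·11 = 42
20(ω_sun−ω_arm) = −42(ω_ring−ω_arm),  ω_ring = 0, ω_sun = 1
20(1−ω_arm) = −42(0−ω_arm)  ⇒  62·ω_arm = 20  ⇒  ω_arm = 10/31
sun–planet mesh: 20·(1−10/31) = −11·(ω_p−ω_arm)  ⇒  ω_p−ω_arm = -420/341
scale: ω_p−ω_arm = -420/341 × 2102 rpm = -2588.9736 rpm

-2588.9736 rpm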